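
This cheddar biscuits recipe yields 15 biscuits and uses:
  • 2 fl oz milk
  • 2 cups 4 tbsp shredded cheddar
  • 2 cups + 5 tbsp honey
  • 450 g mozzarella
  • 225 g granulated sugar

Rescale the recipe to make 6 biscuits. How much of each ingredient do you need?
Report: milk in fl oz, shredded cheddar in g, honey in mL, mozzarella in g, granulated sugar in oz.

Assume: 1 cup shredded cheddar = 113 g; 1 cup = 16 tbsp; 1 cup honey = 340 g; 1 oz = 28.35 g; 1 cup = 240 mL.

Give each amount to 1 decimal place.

Scaling factor: 6/15 = 2/5 = 0.4.
milk: 2 fl oz × 2/5 = 0.8 fl oz
shredded cheddar: (2 cup + 4 tbsp = 2.25 cup) × 2/5 × 113 g/cup = 101.7 g
honey: (2 cup + 5 tbsp = 2.3125 cup) × 2/5 × 240 mL/cup = 222.0 mL
mozzarella: 450 g × 2/5 = 180.0 g
granulated sugar: 225 g × 2/5 ÷ 28.35 g/oz ≈ 3.2 oz

milk: 0.8 fl oz; shredded cheddar: 101.7 g; honey: 222.0 mL; mozzarella: 180.0 g; granulated sugar: 3.2 oz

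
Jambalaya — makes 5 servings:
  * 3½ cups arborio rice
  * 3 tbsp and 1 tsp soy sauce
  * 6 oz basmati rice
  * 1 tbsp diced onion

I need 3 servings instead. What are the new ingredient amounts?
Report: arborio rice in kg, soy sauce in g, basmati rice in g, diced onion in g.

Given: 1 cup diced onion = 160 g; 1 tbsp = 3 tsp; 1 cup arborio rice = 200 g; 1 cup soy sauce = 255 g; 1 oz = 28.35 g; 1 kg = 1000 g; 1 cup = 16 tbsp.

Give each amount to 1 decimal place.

arborio rice: 0.4 kg; soy sauce: 31.9 g; basmati rice: 102.1 g; diced onion: 6.0 g

Scaling factor: 3/5 = 0.6.
arborio rice: 3.5 cup × 3/5 × 200 g/cup ÷ 1000 g/kg ≈ 0.4 kg
soy sauce: (3 tbsp + 1 tsp = 10/3 tbsp) × 3/5 ÷ 16 tbsp/cup × 255 g/cup ≈ 31.9 g
basmati rice: 6 oz × 3/5 × 28.35 g/oz ≈ 102.1 g
diced onion: 1 tbsp × 3/5 ÷ 16 tbsp/cup × 160 g/cup = 6.0 g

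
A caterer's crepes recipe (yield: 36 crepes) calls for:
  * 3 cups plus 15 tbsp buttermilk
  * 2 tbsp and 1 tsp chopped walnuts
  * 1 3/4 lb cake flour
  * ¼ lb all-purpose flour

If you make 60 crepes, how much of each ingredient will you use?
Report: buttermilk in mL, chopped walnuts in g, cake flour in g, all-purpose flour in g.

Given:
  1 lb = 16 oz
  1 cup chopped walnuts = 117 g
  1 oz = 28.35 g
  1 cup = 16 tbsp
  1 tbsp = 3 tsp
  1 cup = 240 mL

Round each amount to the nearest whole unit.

buttermilk: 1575 mL; chopped walnuts: 28 g; cake flour: 1323 g; all-purpose flour: 189 g

Scaling factor: 60/36 = 5/3.
buttermilk: (3 cup + 15 tbsp = 3.9375 cup) × 5/3 × 240 mL/cup = 1575 mL
chopped walnuts: (2 tbsp + 1 tsp = 7/3 tbsp) × 5/3 ÷ 16 tbsp/cup × 117 g/cup ≈ 28 g
cake flour: 1.75 lb × 5/3 × 16 oz/lb × 28.35 g/oz = 1323 g
all-purpose flour: 0.25 lb × 5/3 × 16 oz/lb × 28.35 g/oz = 189 g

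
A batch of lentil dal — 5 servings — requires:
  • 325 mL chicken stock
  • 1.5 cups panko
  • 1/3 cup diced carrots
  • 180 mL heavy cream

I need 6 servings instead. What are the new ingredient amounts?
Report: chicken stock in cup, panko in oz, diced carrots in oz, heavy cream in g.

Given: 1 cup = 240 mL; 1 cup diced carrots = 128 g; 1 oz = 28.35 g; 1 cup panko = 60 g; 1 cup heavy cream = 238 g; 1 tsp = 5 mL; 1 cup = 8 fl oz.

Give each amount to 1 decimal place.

Scaling factor: 6/5 = 1.2.
chicken stock: 325 mL × 6/5 ÷ 240 mL/cup ≈ 1.6 cup
panko: 1.5 cup × 6/5 × 60 g/cup ÷ 28.35 g/oz ≈ 3.8 oz
diced carrots: 1/3 cup × 6/5 × 128 g/cup ÷ 28.35 g/oz ≈ 1.8 oz
heavy cream: 180 mL × 6/5 ÷ 240 mL/cup × 238 g/cup = 214.2 g

chicken stock: 1.6 cup; panko: 3.8 oz; diced carrots: 1.8 oz; heavy cream: 214.2 g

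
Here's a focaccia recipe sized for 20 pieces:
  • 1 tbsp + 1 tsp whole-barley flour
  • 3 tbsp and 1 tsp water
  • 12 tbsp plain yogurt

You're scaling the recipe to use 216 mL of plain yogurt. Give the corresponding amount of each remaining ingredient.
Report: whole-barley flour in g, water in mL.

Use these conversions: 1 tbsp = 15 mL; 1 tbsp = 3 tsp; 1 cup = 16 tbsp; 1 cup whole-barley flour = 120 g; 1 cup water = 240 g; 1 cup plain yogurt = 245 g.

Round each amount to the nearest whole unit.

The original recipe has 180 mL of plain yogurt, so the scaling factor is 216 ÷ 180 = 6/5 = 1.2.
whole-barley flour: (1 tbsp + 1 tsp = 4/3 tbsp) × 6/5 ÷ 16 tbsp/cup × 120 g/cup = 12 g
water: (3 tbsp + 1 tsp = 10/3 tbsp) × 6/5 × 15 mL/tbsp = 60 mL

whole-barley flour: 12 g; water: 60 mL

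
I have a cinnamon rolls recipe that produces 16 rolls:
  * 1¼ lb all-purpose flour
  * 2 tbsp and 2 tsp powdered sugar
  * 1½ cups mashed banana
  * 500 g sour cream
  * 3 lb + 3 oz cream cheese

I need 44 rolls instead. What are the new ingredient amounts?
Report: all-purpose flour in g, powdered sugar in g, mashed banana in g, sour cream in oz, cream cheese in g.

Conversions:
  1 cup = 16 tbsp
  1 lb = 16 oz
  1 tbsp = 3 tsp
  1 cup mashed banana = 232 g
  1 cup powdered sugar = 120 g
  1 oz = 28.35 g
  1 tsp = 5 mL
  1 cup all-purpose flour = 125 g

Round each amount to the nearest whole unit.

all-purpose flour: 1559 g; powdered sugar: 55 g; mashed banana: 957 g; sour cream: 49 oz; cream cheese: 3976 g

Scaling factor: 44/16 = 11/4 = 2.75.
all-purpose flour: 1.25 lb × 11/4 × 16 oz/lb × 28.35 g/oz ≈ 1559 g
powdered sugar: (2 tbsp + 2 tsp = 8/3 tbsp) × 11/4 ÷ 16 tbsp/cup × 120 g/cup = 55 g
mashed banana: 1.5 cup × 11/4 × 232 g/cup = 957 g
sour cream: 500 g × 11/4 ÷ 28.35 g/oz ≈ 49 oz
cream cheese: (3 lb + 3 oz = 3.1875 lb) × 11/4 × 16 oz/lb × 28.35 g/oz ≈ 3976 g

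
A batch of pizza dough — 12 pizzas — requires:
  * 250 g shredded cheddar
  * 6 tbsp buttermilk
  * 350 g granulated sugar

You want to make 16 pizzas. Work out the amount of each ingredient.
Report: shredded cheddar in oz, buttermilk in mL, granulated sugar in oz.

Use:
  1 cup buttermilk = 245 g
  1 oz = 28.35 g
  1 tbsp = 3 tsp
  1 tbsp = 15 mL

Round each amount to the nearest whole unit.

shredded cheddar: 12 oz; buttermilk: 120 mL; granulated sugar: 16 oz

Scaling factor: 16/12 = 4/3.
shredded cheddar: 250 g × 4/3 ÷ 28.35 g/oz ≈ 12 oz
buttermilk: 6 tbsp × 4/3 × 15 mL/tbsp = 120 mL
granulated sugar: 350 g × 4/3 ÷ 28.35 g/oz ≈ 16 oz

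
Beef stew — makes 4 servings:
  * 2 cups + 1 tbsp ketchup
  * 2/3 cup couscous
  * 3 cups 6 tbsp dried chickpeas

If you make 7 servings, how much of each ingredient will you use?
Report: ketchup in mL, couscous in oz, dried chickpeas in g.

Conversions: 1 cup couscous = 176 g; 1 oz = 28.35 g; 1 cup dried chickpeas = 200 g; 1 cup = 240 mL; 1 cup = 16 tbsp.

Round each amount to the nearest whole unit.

ketchup: 866 mL; couscous: 7 oz; dried chickpeas: 1181 g

Scaling factor: 7/4 = 1.75.
ketchup: (2 cup + 1 tbsp = 2.0625 cup) × 7/4 × 240 mL/cup ≈ 866 mL
couscous: 2/3 cup × 7/4 × 176 g/cup ÷ 28.35 g/oz ≈ 7 oz
dried chickpeas: (3 cup + 6 tbsp = 3.375 cup) × 7/4 × 200 g/cup ≈ 1181 g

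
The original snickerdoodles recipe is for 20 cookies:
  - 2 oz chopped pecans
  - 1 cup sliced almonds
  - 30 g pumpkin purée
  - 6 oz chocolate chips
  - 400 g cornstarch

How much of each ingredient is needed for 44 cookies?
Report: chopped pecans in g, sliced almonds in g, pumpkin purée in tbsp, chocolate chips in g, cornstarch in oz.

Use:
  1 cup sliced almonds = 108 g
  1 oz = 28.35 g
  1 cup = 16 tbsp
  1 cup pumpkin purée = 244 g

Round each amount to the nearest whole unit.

chopped pecans: 125 g; sliced almonds: 238 g; pumpkin purée: 4 tbsp; chocolate chips: 374 g; cornstarch: 31 oz

Scaling factor: 44/20 = 11/5 = 2.2.
chopped pecans: 2 oz × 11/5 × 28.35 g/oz ≈ 125 g
sliced almonds: 1 cup × 11/5 × 108 g/cup ≈ 238 g
pumpkin purée: 30 g × 11/5 ÷ 244 g/cup × 16 tbsp/cup ≈ 4 tbsp
chocolate chips: 6 oz × 11/5 × 28.35 g/oz ≈ 374 g
cornstarch: 400 g × 11/5 ÷ 28.35 g/oz ≈ 31 oz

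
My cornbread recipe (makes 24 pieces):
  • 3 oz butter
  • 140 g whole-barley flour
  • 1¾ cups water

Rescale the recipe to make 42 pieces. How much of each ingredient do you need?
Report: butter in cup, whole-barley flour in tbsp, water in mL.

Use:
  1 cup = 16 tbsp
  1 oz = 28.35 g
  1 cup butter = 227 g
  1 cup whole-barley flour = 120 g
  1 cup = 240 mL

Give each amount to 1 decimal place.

Scaling factor: 42/24 = 7/4 = 1.75.
butter: 3 oz × 7/4 × 28.35 g/oz ÷ 227 g/cup ≈ 0.7 cup
whole-barley flour: 140 g × 7/4 ÷ 120 g/cup × 16 tbsp/cup ≈ 32.7 tbsp
water: 1.75 cup × 7/4 × 240 mL/cup = 735.0 mL

butter: 0.7 cup; whole-barley flour: 32.7 tbsp; water: 735.0 mL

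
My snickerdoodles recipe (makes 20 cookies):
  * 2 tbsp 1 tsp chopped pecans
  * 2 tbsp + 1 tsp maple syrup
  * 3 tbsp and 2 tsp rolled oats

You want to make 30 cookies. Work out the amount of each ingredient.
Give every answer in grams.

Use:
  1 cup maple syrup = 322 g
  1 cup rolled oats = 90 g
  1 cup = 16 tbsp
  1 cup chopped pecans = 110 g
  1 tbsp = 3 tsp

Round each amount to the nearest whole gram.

Scaling factor: 30/20 = 3/2 = 1.5.
chopped pecans: (2 tbsp + 1 tsp = 7/3 tbsp) × 3/2 ÷ 16 tbsp/cup × 110 g/cup ≈ 24 g
maple syrup: (2 tbsp + 1 tsp = 7/3 tbsp) × 3/2 ÷ 16 tbsp/cup × 322 g/cup ≈ 70 g
rolled oats: (3 tbsp + 2 tsp = 11/3 tbsp) × 3/2 ÷ 16 tbsp/cup × 90 g/cup ≈ 31 g

chopped pecans: 24 g; maple syrup: 70 g; rolled oats: 31 g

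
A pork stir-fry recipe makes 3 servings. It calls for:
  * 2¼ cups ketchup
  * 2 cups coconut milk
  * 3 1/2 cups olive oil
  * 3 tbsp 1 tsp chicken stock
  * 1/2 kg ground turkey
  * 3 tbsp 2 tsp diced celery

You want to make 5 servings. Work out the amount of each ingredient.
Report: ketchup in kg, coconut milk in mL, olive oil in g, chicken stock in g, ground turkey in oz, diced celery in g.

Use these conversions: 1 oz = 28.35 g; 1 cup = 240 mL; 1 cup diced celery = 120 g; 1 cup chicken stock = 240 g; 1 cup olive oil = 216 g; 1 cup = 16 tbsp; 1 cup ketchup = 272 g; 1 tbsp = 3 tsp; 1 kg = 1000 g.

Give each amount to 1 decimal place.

Scaling factor: 5/3.
ketchup: 2.25 cup × 5/3 × 272 g/cup ÷ 1000 g/kg ≈ 1.0 kg
coconut milk: 2 cup × 5/3 × 240 mL/cup = 800.0 mL
olive oil: 3.5 cup × 5/3 × 216 g/cup = 1260.0 g
chicken stock: (3 tbsp + 1 tsp = 10/3 tbsp) × 5/3 ÷ 16 tbsp/cup × 240 g/cup ≈ 83.3 g
ground turkey: 0.5 kg × 5/3 × 1000 g/kg ÷ 28.35 g/oz ≈ 29.4 oz
diced celery: (3 tbsp + 2 tsp = 11/3 tbsp) × 5/3 ÷ 16 tbsp/cup × 120 g/cup ≈ 45.8 g

ketchup: 1.0 kg; coconut milk: 800.0 mL; olive oil: 1260.0 g; chicken stock: 83.3 g; ground turkey: 29.4 oz; diced celery: 45.8 g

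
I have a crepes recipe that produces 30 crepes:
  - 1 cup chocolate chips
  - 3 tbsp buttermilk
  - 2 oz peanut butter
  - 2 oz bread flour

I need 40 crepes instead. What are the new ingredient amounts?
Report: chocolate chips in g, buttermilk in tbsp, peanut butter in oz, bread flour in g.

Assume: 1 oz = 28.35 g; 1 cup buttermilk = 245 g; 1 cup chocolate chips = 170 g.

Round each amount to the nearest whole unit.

chocolate chips: 227 g; buttermilk: 4 tbsp; peanut butter: 3 oz; bread flour: 76 g

Scaling factor: 40/30 = 4/3.
chocolate chips: 1 cup × 4/3 × 170 g/cup ≈ 227 g
buttermilk: 3 tbsp × 4/3 = 4 tbsp
peanut butter: 2 oz × 4/3 ≈ 3 oz
bread flour: 2 oz × 4/3 × 28.35 g/oz ≈ 76 g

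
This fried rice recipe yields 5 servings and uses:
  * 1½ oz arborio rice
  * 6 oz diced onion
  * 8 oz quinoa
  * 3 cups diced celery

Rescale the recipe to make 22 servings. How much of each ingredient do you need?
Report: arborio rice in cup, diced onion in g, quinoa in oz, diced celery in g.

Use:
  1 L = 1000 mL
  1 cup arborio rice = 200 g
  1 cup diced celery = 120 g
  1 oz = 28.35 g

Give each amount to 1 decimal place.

arborio rice: 0.9 cup; diced onion: 748.4 g; quinoa: 35.2 oz; diced celery: 1584.0 g

Scaling factor: 22/5 = 4.4.
arborio rice: 1.5 oz × 22/5 × 28.35 g/oz ÷ 200 g/cup ≈ 0.9 cup
diced onion: 6 oz × 22/5 × 28.35 g/oz ≈ 748.4 g
quinoa: 8 oz × 22/5 = 35.2 oz
diced celery: 3 cup × 22/5 × 120 g/cup = 1584.0 g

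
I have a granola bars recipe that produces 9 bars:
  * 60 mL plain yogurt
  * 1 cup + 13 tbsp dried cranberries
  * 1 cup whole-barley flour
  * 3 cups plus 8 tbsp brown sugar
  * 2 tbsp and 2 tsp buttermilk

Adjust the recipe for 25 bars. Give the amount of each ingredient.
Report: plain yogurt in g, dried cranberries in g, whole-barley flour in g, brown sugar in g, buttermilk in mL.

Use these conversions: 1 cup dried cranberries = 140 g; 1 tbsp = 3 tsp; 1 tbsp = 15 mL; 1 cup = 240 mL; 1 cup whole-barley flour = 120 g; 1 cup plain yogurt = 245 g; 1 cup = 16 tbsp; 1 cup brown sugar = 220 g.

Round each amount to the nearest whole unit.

Scaling factor: 25/9.
plain yogurt: 60 mL × 25/9 ÷ 240 mL/cup × 245 g/cup ≈ 170 g
dried cranberries: (1 cup + 13 tbsp = 1.8125 cup) × 25/9 × 140 g/cup ≈ 705 g
whole-barley flour: 1 cup × 25/9 × 120 g/cup ≈ 333 g
brown sugar: (3 cup + 8 tbsp = 3.5 cup) × 25/9 × 220 g/cup ≈ 2139 g
buttermilk: (2 tbsp + 2 tsp = 8/3 tbsp) × 25/9 × 15 mL/tbsp ≈ 111 mL

plain yogurt: 170 g; dried cranberries: 705 g; whole-barley flour: 333 g; brown sugar: 2139 g; buttermilk: 111 mL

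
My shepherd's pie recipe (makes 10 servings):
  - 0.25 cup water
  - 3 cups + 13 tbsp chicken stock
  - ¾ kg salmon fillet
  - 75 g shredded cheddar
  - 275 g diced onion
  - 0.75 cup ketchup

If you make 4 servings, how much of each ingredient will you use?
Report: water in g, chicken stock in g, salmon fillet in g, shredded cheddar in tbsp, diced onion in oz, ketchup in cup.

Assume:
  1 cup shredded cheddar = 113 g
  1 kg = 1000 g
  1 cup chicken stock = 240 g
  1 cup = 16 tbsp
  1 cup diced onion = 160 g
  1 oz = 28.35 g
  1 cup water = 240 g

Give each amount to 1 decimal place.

water: 24.0 g; chicken stock: 366.0 g; salmon fillet: 300.0 g; shredded cheddar: 4.2 tbsp; diced onion: 3.9 oz; ketchup: 0.3 cup

Scaling factor: 4/10 = 2/5 = 0.4.
water: 0.25 cup × 2/5 × 240 g/cup = 24.0 g
chicken stock: (3 cup + 13 tbsp = 3.8125 cup) × 2/5 × 240 g/cup = 366.0 g
salmon fillet: 0.75 kg × 2/5 × 1000 g/kg = 300.0 g
shredded cheddar: 75 g × 2/5 ÷ 113 g/cup × 16 tbsp/cup ≈ 4.2 tbsp
diced onion: 275 g × 2/5 ÷ 28.35 g/oz ≈ 3.9 oz
ketchup: 0.75 cup × 2/5 = 0.3 cup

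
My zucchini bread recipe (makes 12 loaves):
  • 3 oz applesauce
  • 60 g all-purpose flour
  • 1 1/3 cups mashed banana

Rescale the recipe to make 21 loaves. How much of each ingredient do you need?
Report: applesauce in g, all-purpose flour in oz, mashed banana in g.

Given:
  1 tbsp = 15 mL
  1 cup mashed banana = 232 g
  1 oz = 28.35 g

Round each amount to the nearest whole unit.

applesauce: 149 g; all-purpose flour: 4 oz; mashed banana: 541 g

Scaling factor: 21/12 = 7/4 = 1.75.
applesauce: 3 oz × 7/4 × 28.35 g/oz ≈ 149 g
all-purpose flour: 60 g × 7/4 ÷ 28.35 g/oz ≈ 4 oz
mashed banana: 4/3 cup × 7/4 × 232 g/cup ≈ 541 g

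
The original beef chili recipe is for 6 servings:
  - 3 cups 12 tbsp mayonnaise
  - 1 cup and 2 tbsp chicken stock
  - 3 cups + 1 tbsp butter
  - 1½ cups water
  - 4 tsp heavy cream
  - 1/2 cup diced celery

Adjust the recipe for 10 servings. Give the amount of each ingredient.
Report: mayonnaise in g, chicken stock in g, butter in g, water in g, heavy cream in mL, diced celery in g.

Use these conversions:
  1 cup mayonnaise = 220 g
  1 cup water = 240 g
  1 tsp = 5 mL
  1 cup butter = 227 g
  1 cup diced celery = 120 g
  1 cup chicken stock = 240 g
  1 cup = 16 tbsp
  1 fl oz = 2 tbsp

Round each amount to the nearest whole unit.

mayonnaise: 1375 g; chicken stock: 450 g; butter: 1159 g; water: 600 g; heavy cream: 33 mL; diced celery: 100 g

Scaling factor: 10/6 = 5/3.
mayonnaise: (3 cup + 12 tbsp = 3.75 cup) × 5/3 × 220 g/cup = 1375 g
chicken stock: (1 cup + 2 tbsp = 1.125 cup) × 5/3 × 240 g/cup = 450 g
butter: (3 cup + 1 tbsp = 3.0625 cup) × 5/3 × 227 g/cup ≈ 1159 g
water: 1.5 cup × 5/3 × 240 g/cup = 600 g
heavy cream: 4 tsp × 5/3 × 5 mL/tsp ≈ 33 mL
diced celery: 0.5 cup × 5/3 × 120 g/cup = 100 g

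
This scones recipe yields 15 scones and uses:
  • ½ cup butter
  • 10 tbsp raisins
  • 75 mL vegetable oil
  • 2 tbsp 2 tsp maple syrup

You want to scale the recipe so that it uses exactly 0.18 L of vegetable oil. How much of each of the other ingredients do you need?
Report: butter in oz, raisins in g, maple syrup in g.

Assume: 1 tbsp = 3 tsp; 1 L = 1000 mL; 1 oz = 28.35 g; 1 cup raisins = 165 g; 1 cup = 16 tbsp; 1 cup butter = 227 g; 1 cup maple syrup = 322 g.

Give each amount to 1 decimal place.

butter: 9.6 oz; raisins: 247.5 g; maple syrup: 128.8 g

The original recipe has 0.075 L of vegetable oil, so the scaling factor is 0.18 ÷ 0.075 = 12/5 = 2.4.
butter: 0.5 cup × 12/5 × 227 g/cup ÷ 28.35 g/oz ≈ 9.6 oz
raisins: 10 tbsp × 12/5 ÷ 16 tbsp/cup × 165 g/cup = 247.5 g
maple syrup: (2 tbsp + 2 tsp = 8/3 tbsp) × 12/5 ÷ 16 tbsp/cup × 322 g/cup = 128.8 g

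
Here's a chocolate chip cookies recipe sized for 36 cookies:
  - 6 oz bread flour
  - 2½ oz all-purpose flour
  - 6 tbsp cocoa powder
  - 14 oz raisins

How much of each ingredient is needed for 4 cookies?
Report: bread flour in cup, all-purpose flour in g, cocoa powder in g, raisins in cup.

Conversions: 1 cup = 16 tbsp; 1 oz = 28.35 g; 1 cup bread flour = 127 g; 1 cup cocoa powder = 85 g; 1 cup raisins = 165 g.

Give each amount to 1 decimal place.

Scaling factor: 4/36 = 1/9.
bread flour: 6 oz × 1/9 × 28.35 g/oz ÷ 127 g/cup ≈ 0.1 cup
all-purpose flour: 2.5 oz × 1/9 × 28.35 g/oz ≈ 7.9 g
cocoa powder: 6 tbsp × 1/9 ÷ 16 tbsp/cup × 85 g/cup ≈ 3.5 g
raisins: 14 oz × 1/9 × 28.35 g/oz ÷ 165 g/cup ≈ 0.3 cup

bread flour: 0.1 cup; all-purpose flour: 7.9 g; cocoa powder: 3.5 g; raisins: 0.3 cup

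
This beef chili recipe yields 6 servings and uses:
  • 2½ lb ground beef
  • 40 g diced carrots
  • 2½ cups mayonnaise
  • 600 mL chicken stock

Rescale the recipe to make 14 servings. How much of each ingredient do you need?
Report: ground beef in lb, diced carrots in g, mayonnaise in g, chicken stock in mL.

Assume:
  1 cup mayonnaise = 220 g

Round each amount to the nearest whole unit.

ground beef: 6 lb; diced carrots: 93 g; mayonnaise: 1283 g; chicken stock: 1400 mL

Scaling factor: 14/6 = 7/3.
ground beef: 2.5 lb × 7/3 ≈ 6 lb
diced carrots: 40 g × 7/3 ≈ 93 g
mayonnaise: 2.5 cup × 7/3 × 220 g/cup ≈ 1283 g
chicken stock: 600 mL × 7/3 = 1400 mL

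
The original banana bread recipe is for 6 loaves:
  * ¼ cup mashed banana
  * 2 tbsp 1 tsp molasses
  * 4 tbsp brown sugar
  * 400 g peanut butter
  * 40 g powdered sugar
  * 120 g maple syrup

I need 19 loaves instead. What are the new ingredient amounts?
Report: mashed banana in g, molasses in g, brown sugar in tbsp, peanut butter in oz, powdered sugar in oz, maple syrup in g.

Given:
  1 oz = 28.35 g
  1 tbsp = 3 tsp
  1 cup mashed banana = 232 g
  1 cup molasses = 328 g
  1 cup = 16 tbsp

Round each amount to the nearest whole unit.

mashed banana: 184 g; molasses: 151 g; brown sugar: 13 tbsp; peanut butter: 45 oz; powdered sugar: 4 oz; maple syrup: 380 g

Scaling factor: 19/6.
mashed banana: 0.25 cup × 19/6 × 232 g/cup ≈ 184 g
molasses: (2 tbsp + 1 tsp = 7/3 tbsp) × 19/6 ÷ 16 tbsp/cup × 328 g/cup ≈ 151 g
brown sugar: 4 tbsp × 19/6 ≈ 13 tbsp
peanut butter: 400 g × 19/6 ÷ 28.35 g/oz ≈ 45 oz
powdered sugar: 40 g × 19/6 ÷ 28.35 g/oz ≈ 4 oz
maple syrup: 120 g × 19/6 = 380 g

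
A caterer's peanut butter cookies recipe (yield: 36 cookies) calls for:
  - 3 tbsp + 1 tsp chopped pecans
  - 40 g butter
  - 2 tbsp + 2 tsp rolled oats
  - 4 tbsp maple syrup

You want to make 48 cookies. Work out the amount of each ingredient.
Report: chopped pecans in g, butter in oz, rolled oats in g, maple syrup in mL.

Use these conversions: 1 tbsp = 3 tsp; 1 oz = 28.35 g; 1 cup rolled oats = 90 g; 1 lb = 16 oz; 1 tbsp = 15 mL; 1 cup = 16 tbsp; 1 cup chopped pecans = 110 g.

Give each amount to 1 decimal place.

chopped pecans: 30.6 g; butter: 1.9 oz; rolled oats: 20.0 g; maple syrup: 80.0 mL

Scaling factor: 48/36 = 4/3.
chopped pecans: (3 tbsp + 1 tsp = 10/3 tbsp) × 4/3 ÷ 16 tbsp/cup × 110 g/cup ≈ 30.6 g
butter: 40 g × 4/3 ÷ 28.35 g/oz ≈ 1.9 oz
rolled oats: (2 tbsp + 2 tsp = 8/3 tbsp) × 4/3 ÷ 16 tbsp/cup × 90 g/cup = 20.0 g
maple syrup: 4 tbsp × 4/3 × 15 mL/tbsp = 80.0 mL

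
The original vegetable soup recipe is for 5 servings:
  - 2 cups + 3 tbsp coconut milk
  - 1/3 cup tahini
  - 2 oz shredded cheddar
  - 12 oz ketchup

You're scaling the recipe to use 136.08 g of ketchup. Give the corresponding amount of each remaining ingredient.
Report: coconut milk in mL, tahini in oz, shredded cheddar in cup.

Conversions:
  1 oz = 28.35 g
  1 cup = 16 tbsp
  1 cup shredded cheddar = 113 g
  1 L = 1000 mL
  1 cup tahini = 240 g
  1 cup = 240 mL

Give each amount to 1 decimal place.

The original recipe has 340.2 g of ketchup, so the scaling factor is 136.08 ÷ 340.2 = 2/5 = 0.4.
coconut milk: (2 cup + 3 tbsp = 2.1875 cup) × 2/5 × 240 mL/cup = 210.0 mL
tahini: 1/3 cup × 2/5 × 240 g/cup ÷ 28.35 g/oz ≈ 1.1 oz
shredded cheddar: 2 oz × 2/5 × 28.35 g/oz ÷ 113 g/cup ≈ 0.2 cup

coconut milk: 210.0 mL; tahini: 1.1 oz; shredded cheddar: 0.2 cup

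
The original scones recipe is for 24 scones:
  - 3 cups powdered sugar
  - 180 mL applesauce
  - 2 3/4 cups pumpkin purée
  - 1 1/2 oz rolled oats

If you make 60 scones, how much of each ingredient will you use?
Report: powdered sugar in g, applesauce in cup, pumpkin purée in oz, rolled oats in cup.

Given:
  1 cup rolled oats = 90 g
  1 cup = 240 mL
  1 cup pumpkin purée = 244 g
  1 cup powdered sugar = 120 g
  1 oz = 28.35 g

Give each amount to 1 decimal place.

Scaling factor: 60/24 = 5/2 = 2.5.
powdered sugar: 3 cup × 5/2 × 120 g/cup = 900.0 g
applesauce: 180 mL × 5/2 ÷ 240 mL/cup ≈ 1.9 cup
pumpkin purée: 2.75 cup × 5/2 × 244 g/cup ÷ 28.35 g/oz ≈ 59.2 oz
rolled oats: 1.5 oz × 5/2 × 28.35 g/oz ÷ 90 g/cup ≈ 1.2 cup

powdered sugar: 900.0 g; applesauce: 1.9 cup; pumpkin purée: 59.2 oz; rolled oats: 1.2 cup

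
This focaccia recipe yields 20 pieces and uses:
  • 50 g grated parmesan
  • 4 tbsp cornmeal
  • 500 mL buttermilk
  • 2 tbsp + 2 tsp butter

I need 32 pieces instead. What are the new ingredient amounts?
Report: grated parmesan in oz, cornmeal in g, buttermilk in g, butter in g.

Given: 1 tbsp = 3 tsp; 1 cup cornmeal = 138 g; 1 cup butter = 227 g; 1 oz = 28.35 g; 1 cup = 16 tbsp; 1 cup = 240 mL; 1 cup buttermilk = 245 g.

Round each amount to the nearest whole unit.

Scaling factor: 32/20 = 8/5 = 1.6.
grated parmesan: 50 g × 8/5 ÷ 28.35 g/oz ≈ 3 oz
cornmeal: 4 tbsp × 8/5 ÷ 16 tbsp/cup × 138 g/cup ≈ 55 g
buttermilk: 500 mL × 8/5 ÷ 240 mL/cup × 245 g/cup ≈ 817 g
butter: (2 tbsp + 2 tsp = 8/3 tbsp) × 8/5 ÷ 16 tbsp/cup × 227 g/cup ≈ 61 g

grated parmesan: 3 oz; cornmeal: 55 g; buttermilk: 817 g; butter: 61 g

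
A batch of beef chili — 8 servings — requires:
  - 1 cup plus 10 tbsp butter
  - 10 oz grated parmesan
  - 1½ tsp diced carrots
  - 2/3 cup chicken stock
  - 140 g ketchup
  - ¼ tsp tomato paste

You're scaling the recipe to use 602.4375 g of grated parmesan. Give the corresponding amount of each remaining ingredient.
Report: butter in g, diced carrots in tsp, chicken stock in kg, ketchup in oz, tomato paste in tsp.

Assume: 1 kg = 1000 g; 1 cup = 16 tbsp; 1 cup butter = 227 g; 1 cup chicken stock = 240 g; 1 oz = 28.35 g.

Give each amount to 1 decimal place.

butter: 783.9 g; diced carrots: 3.2 tsp; chicken stock: 0.3 kg; ketchup: 10.5 oz; tomato paste: 0.5 tsp

The original recipe has 283.5 g of grated parmesan, so the scaling factor is 602.4375 ÷ 283.5 = 17/8 = 2.125.
butter: (1 cup + 10 tbsp = 1.625 cup) × 17/8 × 227 g/cup ≈ 783.9 g
diced carrots: 1.5 tsp × 17/8 ≈ 3.2 tsp
chicken stock: 2/3 cup × 17/8 × 240 g/cup ÷ 1000 g/kg ≈ 0.3 kg
ketchup: 140 g × 17/8 ÷ 28.35 g/oz ≈ 10.5 oz
tomato paste: 0.25 tsp × 17/8 ≈ 0.5 tsp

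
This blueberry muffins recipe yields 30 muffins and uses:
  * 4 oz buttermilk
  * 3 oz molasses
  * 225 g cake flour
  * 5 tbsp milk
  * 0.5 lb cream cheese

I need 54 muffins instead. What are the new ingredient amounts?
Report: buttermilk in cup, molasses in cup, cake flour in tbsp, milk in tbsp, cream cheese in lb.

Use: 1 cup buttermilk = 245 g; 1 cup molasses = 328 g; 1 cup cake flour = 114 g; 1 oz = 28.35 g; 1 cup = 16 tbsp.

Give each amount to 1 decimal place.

Scaling factor: 54/30 = 9/5 = 1.8.
buttermilk: 4 oz × 9/5 × 28.35 g/oz ÷ 245 g/cup ≈ 0.8 cup
molasses: 3 oz × 9/5 × 28.35 g/oz ÷ 328 g/cup ≈ 0.5 cup
cake flour: 225 g × 9/5 ÷ 114 g/cup × 16 tbsp/cup ≈ 56.8 tbsp
milk: 5 tbsp × 9/5 = 9.0 tbsp
cream cheese: 0.5 lb × 9/5 = 0.9 lb

buttermilk: 0.8 cup; molasses: 0.5 cup; cake flour: 56.8 tbsp; milk: 9.0 tbsp; cream cheese: 0.9 lb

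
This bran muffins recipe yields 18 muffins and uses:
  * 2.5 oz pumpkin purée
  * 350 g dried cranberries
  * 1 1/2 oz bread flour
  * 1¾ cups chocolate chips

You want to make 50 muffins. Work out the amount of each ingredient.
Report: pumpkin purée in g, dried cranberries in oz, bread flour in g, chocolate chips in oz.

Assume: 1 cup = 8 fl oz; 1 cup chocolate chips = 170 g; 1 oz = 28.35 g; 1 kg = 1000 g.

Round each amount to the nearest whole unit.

pumpkin purée: 197 g; dried cranberries: 34 oz; bread flour: 118 g; chocolate chips: 29 oz

Scaling factor: 50/18 = 25/9.
pumpkin purée: 2.5 oz × 25/9 × 28.35 g/oz ≈ 197 g
dried cranberries: 350 g × 25/9 ÷ 28.35 g/oz ≈ 34 oz
bread flour: 1.5 oz × 25/9 × 28.35 g/oz ≈ 118 g
chocolate chips: 1.75 cup × 25/9 × 170 g/cup ÷ 28.35 g/oz ≈ 29 oz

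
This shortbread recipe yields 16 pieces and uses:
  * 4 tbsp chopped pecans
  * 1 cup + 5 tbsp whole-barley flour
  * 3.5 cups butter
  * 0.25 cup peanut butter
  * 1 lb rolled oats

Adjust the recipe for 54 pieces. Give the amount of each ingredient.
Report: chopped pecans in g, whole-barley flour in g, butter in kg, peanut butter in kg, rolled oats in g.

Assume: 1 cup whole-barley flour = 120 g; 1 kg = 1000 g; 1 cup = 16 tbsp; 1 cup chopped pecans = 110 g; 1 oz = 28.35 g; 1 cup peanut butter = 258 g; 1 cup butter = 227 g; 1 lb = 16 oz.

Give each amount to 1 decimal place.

Scaling factor: 54/16 = 27/8 = 3.375.
chopped pecans: 4 tbsp × 27/8 ÷ 16 tbsp/cup × 110 g/cup ≈ 92.8 g
whole-barley flour: (1 cup + 5 tbsp = 1.3125 cup) × 27/8 × 120 g/cup ≈ 531.6 g
butter: 3.5 cup × 27/8 × 227 g/cup ÷ 1000 g/kg ≈ 2.7 kg
peanut butter: 0.25 cup × 27/8 × 258 g/cup ÷ 1000 g/kg ≈ 0.2 kg
rolled oats: 1 lb × 27/8 × 16 oz/lb × 28.35 g/oz = 1530.9 g

chopped pecans: 92.8 g; whole-barley flour: 531.6 g; butter: 2.7 kg; peanut butter: 0.2 kg; rolled oats: 1530.9 g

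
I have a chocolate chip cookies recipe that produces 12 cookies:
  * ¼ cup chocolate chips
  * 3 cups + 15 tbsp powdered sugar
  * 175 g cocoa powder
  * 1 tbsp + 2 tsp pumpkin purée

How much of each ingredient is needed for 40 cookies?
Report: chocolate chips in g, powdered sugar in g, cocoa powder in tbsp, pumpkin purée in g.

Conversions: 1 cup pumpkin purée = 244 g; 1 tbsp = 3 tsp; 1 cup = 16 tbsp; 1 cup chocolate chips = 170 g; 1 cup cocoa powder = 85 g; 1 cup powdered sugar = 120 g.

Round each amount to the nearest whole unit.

Scaling factor: 40/12 = 10/3.
chocolate chips: 0.25 cup × 10/3 × 170 g/cup ≈ 142 g
powdered sugar: (3 cup + 15 tbsp = 3.9375 cup) × 10/3 × 120 g/cup = 1575 g
cocoa powder: 175 g × 10/3 ÷ 85 g/cup × 16 tbsp/cup ≈ 110 tbsp
pumpkin purée: (1 tbsp + 2 tsp = 5/3 tbsp) × 10/3 ÷ 16 tbsp/cup × 244 g/cup ≈ 85 g

chocolate chips: 142 g; powdered sugar: 1575 g; cocoa powder: 110 tbsp; pumpkin purée: 85 g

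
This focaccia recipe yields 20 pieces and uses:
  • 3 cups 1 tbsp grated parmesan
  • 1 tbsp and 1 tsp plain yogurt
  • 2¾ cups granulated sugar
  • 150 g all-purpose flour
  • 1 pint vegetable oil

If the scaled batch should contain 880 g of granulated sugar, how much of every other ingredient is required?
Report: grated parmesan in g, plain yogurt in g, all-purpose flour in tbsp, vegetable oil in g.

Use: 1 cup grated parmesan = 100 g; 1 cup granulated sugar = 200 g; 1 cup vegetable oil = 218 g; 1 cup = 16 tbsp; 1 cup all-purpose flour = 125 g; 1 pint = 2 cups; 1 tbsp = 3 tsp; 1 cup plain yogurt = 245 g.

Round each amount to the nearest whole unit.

grated parmesan: 490 g; plain yogurt: 33 g; all-purpose flour: 31 tbsp; vegetable oil: 698 g

The original recipe has 550 g of granulated sugar, so the scaling factor is 880 ÷ 550 = 8/5 = 1.6.
grated parmesan: (3 cup + 1 tbsp = 3.0625 cup) × 8/5 × 100 g/cup = 490 g
plain yogurt: (1 tbsp + 1 tsp = 4/3 tbsp) × 8/5 ÷ 16 tbsp/cup × 245 g/cup ≈ 33 g
all-purpose flour: 150 g × 8/5 ÷ 125 g/cup × 16 tbsp/cup ≈ 31 tbsp
vegetable oil: 1 pint × 8/5 × 2 cup/pint × 218 g/cup ≈ 698 g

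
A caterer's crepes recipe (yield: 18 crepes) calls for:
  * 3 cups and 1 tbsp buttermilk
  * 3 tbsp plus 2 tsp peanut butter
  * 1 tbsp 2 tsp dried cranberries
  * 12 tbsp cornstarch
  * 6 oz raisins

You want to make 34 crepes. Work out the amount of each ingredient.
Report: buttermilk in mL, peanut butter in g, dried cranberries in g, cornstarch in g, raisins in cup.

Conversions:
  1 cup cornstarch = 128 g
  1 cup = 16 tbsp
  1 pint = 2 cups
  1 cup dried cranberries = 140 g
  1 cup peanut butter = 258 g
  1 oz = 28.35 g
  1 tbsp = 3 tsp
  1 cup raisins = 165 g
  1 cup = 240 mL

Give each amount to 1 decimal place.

buttermilk: 1388.3 mL; peanut butter: 111.7 g; dried cranberries: 27.5 g; cornstarch: 181.3 g; raisins: 1.9 cup

Scaling factor: 34/18 = 17/9.
buttermilk: (3 cup + 1 tbsp = 3.0625 cup) × 17/9 × 240 mL/cup ≈ 1388.3 mL
peanut butter: (3 tbsp + 2 tsp = 11/3 tbsp) × 17/9 ÷ 16 tbsp/cup × 258 g/cup ≈ 111.7 g
dried cranberries: (1 tbsp + 2 tsp = 5/3 tbsp) × 17/9 ÷ 16 tbsp/cup × 140 g/cup ≈ 27.5 g
cornstarch: 12 tbsp × 17/9 ÷ 16 tbsp/cup × 128 g/cup ≈ 181.3 g
raisins: 6 oz × 17/9 × 28.35 g/oz ÷ 165 g/cup ≈ 1.9 cup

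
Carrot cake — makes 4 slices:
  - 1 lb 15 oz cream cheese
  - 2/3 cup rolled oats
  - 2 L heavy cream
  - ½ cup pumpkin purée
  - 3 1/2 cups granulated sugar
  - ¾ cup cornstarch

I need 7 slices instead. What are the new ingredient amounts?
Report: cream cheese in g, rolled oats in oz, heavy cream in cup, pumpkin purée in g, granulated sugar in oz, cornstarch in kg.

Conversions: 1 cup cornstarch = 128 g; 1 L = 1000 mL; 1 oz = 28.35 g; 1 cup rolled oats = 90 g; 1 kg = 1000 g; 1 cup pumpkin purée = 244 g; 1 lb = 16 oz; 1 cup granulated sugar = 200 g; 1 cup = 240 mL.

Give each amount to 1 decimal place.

Scaling factor: 7/4 = 1.75.
cream cheese: (1 lb + 15 oz = 1.9375 lb) × 7/4 × 16 oz/lb × 28.35 g/oz ≈ 1538.0 g
rolled oats: 2/3 cup × 7/4 × 90 g/cup ÷ 28.35 g/oz ≈ 3.7 oz
heavy cream: 2 L × 7/4 × 1000 mL/L ÷ 240 mL/cup ≈ 14.6 cup
pumpkin purée: 0.5 cup × 7/4 × 244 g/cup = 213.5 g
granulated sugar: 3.5 cup × 7/4 × 200 g/cup ÷ 28.35 g/oz ≈ 43.2 oz
cornstarch: 0.75 cup × 7/4 × 128 g/cup ÷ 1000 g/kg ≈ 0.2 kg

cream cheese: 1538.0 g; rolled oats: 3.7 oz; heavy cream: 14.6 cup; pumpkin purée: 213.5 g; granulated sugar: 43.2 oz; cornstarch: 0.2 kg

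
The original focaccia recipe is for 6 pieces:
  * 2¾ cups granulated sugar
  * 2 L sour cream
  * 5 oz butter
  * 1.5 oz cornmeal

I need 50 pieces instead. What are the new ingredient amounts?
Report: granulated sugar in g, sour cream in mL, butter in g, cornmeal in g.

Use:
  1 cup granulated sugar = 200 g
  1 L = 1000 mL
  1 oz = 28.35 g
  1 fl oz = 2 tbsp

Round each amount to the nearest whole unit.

Scaling factor: 50/6 = 25/3.
granulated sugar: 2.75 cup × 25/3 × 200 g/cup ≈ 4583 g
sour cream: 2 L × 25/3 × 1000 mL/L ≈ 16667 mL
butter: 5 oz × 25/3 × 28.35 g/oz ≈ 1181 g
cornmeal: 1.5 oz × 25/3 × 28.35 g/oz ≈ 354 g

granulated sugar: 4583 g; sour cream: 16667 mL; butter: 1181 g; cornmeal: 354 g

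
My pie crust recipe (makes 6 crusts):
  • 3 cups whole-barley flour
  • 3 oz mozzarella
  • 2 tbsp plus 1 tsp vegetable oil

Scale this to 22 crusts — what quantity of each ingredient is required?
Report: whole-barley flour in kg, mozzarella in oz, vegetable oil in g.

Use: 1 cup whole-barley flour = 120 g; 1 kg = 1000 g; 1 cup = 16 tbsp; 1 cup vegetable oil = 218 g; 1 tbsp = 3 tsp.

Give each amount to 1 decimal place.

Scaling factor: 22/6 = 11/3.
whole-barley flour: 3 cup × 11/3 × 120 g/cup ÷ 1000 g/kg ≈ 1.3 kg
mozzarella: 3 oz × 11/3 = 11.0 oz
vegetable oil: (2 tbsp + 1 tsp = 7/3 tbsp) × 11/3 ÷ 16 tbsp/cup × 218 g/cup ≈ 116.6 g

whole-barley flour: 1.3 kg; mozzarella: 11.0 oz; vegetable oil: 116.6 g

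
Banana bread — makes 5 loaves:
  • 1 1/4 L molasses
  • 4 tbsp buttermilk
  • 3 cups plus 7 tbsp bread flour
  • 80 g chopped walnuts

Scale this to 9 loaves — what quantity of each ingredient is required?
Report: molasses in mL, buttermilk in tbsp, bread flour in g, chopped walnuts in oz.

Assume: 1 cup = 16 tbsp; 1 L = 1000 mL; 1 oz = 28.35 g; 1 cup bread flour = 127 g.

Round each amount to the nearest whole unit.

molasses: 2250 mL; buttermilk: 7 tbsp; bread flour: 786 g; chopped walnuts: 5 oz

Scaling factor: 9/5 = 1.8.
molasses: 1.25 L × 9/5 × 1000 mL/L = 2250 mL
buttermilk: 4 tbsp × 9/5 ≈ 7 tbsp
bread flour: (3 cup + 7 tbsp = 3.4375 cup) × 9/5 × 127 g/cup ≈ 786 g
chopped walnuts: 80 g × 9/5 ÷ 28.35 g/oz ≈ 5 oz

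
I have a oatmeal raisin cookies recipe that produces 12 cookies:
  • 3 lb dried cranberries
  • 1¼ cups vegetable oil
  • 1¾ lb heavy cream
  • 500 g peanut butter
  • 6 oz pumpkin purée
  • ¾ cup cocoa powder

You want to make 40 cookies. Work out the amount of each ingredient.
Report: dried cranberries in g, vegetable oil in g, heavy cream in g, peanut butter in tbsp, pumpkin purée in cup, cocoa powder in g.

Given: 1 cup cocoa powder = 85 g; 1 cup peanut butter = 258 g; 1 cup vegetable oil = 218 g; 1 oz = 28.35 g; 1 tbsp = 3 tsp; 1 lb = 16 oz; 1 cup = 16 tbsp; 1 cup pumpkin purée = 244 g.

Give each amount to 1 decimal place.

dried cranberries: 4536.0 g; vegetable oil: 908.3 g; heavy cream: 2646.0 g; peanut butter: 103.4 tbsp; pumpkin purée: 2.3 cup; cocoa powder: 212.5 g

Scaling factor: 40/12 = 10/3.
dried cranberries: 3 lb × 10/3 × 16 oz/lb × 28.35 g/oz = 4536.0 g
vegetable oil: 1.25 cup × 10/3 × 218 g/cup ≈ 908.3 g
heavy cream: 1.75 lb × 10/3 × 16 oz/lb × 28.35 g/oz = 2646.0 g
peanut butter: 500 g × 10/3 ÷ 258 g/cup × 16 tbsp/cup ≈ 103.4 tbsp
pumpkin purée: 6 oz × 10/3 × 28.35 g/oz ÷ 244 g/cup ≈ 2.3 cup
cocoa powder: 0.75 cup × 10/3 × 85 g/cup = 212.5 g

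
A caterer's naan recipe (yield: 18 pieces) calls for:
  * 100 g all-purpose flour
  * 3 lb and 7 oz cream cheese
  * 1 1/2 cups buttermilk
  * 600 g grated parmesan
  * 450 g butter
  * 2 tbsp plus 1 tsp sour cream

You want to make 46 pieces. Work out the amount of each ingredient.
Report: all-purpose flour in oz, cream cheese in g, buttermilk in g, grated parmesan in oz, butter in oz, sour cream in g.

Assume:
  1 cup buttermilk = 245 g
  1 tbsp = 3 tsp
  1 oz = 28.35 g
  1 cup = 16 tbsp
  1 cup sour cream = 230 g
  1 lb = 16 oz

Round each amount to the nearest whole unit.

all-purpose flour: 9 oz; cream cheese: 3985 g; buttermilk: 939 g; grated parmesan: 54 oz; butter: 41 oz; sour cream: 86 g

Scaling factor: 46/18 = 23/9.
all-purpose flour: 100 g × 23/9 ÷ 28.35 g/oz ≈ 9 oz
cream cheese: (3 lb + 7 oz = 3.4375 lb) × 23/9 × 16 oz/lb × 28.35 g/oz ≈ 3985 g
buttermilk: 1.5 cup × 23/9 × 245 g/cup ≈ 939 g
grated parmesan: 600 g × 23/9 ÷ 28.35 g/oz ≈ 54 oz
butter: 450 g × 23/9 ÷ 28.35 g/oz ≈ 41 oz
sour cream: (2 tbsp + 1 tsp = 7/3 tbsp) × 23/9 ÷ 16 tbsp/cup × 230 g/cup ≈ 86 g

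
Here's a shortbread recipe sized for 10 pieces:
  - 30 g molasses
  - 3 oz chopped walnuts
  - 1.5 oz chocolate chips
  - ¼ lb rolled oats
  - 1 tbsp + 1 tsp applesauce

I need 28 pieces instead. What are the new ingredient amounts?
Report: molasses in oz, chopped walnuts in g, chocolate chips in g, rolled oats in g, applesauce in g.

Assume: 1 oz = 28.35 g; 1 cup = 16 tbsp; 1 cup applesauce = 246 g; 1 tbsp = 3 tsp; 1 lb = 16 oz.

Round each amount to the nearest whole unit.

molasses: 3 oz; chopped walnuts: 238 g; chocolate chips: 119 g; rolled oats: 318 g; applesauce: 57 g

Scaling factor: 28/10 = 14/5 = 2.8.
molasses: 30 g × 14/5 ÷ 28.35 g/oz ≈ 3 oz
chopped walnuts: 3 oz × 14/5 × 28.35 g/oz ≈ 238 g
chocolate chips: 1.5 oz × 14/5 × 28.35 g/oz ≈ 119 g
rolled oats: 0.25 lb × 14/5 × 16 oz/lb × 28.35 g/oz ≈ 318 g
applesauce: (1 tbsp + 1 tsp = 4/3 tbsp) × 14/5 ÷ 16 tbsp/cup × 246 g/cup ≈ 57 g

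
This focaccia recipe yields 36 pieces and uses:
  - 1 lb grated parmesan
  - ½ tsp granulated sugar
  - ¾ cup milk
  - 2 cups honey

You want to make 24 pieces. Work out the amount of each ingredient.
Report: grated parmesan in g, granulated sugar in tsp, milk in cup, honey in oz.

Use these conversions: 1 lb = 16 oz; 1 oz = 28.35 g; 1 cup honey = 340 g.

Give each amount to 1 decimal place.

Scaling factor: 24/36 = 2/3.
grated parmesan: 1 lb × 2/3 × 16 oz/lb × 28.35 g/oz = 302.4 g
granulated sugar: 0.5 tsp × 2/3 ≈ 0.3 tsp
milk: 0.75 cup × 2/3 = 0.5 cup
honey: 2 cup × 2/3 × 340 g/cup ÷ 28.35 g/oz ≈ 16.0 oz

grated parmesan: 302.4 g; granulated sugar: 0.3 tsp; milk: 0.5 cup; honey: 16.0 oz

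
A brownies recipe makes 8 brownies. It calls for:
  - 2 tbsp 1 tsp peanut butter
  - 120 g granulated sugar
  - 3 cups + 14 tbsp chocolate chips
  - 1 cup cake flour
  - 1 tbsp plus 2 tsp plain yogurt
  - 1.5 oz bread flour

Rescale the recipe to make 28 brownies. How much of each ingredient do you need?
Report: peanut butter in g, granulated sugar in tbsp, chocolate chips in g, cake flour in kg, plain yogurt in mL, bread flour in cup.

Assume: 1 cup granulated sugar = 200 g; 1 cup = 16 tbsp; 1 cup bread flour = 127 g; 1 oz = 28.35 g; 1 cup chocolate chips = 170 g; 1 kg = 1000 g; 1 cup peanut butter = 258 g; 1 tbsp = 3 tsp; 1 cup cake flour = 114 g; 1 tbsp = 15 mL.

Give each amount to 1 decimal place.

Scaling factor: 28/8 = 7/2 = 3.5.
peanut butter: (2 tbsp + 1 tsp = 7/3 tbsp) × 7/2 ÷ 16 tbsp/cup × 258 g/cup ≈ 131.7 g
granulated sugar: 120 g × 7/2 ÷ 200 g/cup × 16 tbsp/cup = 33.6 tbsp
chocolate chips: (3 cup + 14 tbsp = 3.875 cup) × 7/2 × 170 g/cup ≈ 2305.6 g
cake flour: 1 cup × 7/2 × 114 g/cup ÷ 1000 g/kg ≈ 0.4 kg
plain yogurt: (1 tbsp + 2 tsp = 5/3 tbsp) × 7/2 × 15 mL/tbsp = 87.5 mL
bread flour: 1.5 oz × 7/2 × 28.35 g/oz ÷ 127 g/cup ≈ 1.2 cup

peanut butter: 131.7 g; granulated sugar: 33.6 tbsp; chocolate chips: 2305.6 g; cake flour: 0.4 kg; plain yogurt: 87.5 mL; bread flour: 1.2 cup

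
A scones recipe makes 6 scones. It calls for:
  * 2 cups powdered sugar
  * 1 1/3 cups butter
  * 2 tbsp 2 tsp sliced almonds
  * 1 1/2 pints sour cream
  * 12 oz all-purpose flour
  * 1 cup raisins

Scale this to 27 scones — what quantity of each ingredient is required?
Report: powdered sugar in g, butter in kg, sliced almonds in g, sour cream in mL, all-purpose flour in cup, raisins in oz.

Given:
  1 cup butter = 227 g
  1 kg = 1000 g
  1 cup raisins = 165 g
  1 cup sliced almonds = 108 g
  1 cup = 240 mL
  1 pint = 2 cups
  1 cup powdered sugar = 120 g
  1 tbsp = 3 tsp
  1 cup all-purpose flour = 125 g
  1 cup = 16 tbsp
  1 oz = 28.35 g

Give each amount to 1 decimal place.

powdered sugar: 1080.0 g; butter: 1.4 kg; sliced almonds: 81.0 g; sour cream: 3240.0 mL; all-purpose flour: 12.2 cup; raisins: 26.2 oz

Scaling factor: 27/6 = 9/2 = 4.5.
powdered sugar: 2 cup × 9/2 × 120 g/cup = 1080.0 g
butter: 4/3 cup × 9/2 × 227 g/cup ÷ 1000 g/kg ≈ 1.4 kg
sliced almonds: (2 tbsp + 2 tsp = 8/3 tbsp) × 9/2 ÷ 16 tbsp/cup × 108 g/cup = 81.0 g
sour cream: 1.5 pint × 9/2 × 2 cup/pint × 240 mL/cup = 3240.0 mL
all-purpose flour: 12 oz × 9/2 × 28.35 g/oz ÷ 125 g/cup ≈ 12.2 cup
raisins: 1 cup × 9/2 × 165 g/cup ÷ 28.35 g/oz ≈ 26.2 oz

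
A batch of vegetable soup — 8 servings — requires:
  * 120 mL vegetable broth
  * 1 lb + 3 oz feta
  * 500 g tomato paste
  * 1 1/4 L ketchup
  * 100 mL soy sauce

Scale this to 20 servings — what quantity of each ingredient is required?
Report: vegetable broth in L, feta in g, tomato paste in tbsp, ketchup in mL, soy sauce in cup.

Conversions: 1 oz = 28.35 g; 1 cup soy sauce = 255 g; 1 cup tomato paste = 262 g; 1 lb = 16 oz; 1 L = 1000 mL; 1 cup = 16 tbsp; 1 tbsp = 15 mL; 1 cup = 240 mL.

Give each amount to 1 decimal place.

vegetable broth: 0.3 L; feta: 1346.6 g; tomato paste: 76.3 tbsp; ketchup: 3125.0 mL; soy sauce: 1.0 cup

Scaling factor: 20/8 = 5/2 = 2.5.
vegetable broth: 120 mL × 5/2 ÷ 1000 mL/L = 0.3 L
feta: (1 lb + 3 oz = 1.1875 lb) × 5/2 × 16 oz/lb × 28.35 g/oz ≈ 1346.6 g
tomato paste: 500 g × 5/2 ÷ 262 g/cup × 16 tbsp/cup ≈ 76.3 tbsp
ketchup: 1.25 L × 5/2 × 1000 mL/L = 3125.0 mL
soy sauce: 100 mL × 5/2 ÷ 240 mL/cup ≈ 1.0 cup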